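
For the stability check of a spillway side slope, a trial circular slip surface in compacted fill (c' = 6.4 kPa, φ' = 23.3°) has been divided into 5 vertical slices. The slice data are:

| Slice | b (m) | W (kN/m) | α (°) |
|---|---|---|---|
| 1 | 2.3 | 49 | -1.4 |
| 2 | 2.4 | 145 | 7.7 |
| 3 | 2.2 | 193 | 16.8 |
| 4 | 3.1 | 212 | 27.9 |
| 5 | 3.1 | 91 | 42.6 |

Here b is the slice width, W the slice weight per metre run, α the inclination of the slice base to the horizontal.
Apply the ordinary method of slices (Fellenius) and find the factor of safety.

FS = 1.56

Ordinary method of slices: FS = Σ[c'·Δl_i + (W_i cosα_i)·tanφ'] / Σ W_i sinα_i, with Δl_i = b_i / cosα_i.
Slice 1: Δl = 2.3/cos(-1.4°) = 2.301 m; N'_1 = 49·cos(-1.4°) = 49.0; c'Δl = 14.72; W sinα = -1.2
Slice 2: Δl = 2.4/cos7.7° = 2.422 m; N'_2 = 145·cos7.7° = 143.7; c'Δl = 15.50; W sinα = 19.4
Slice 3: Δl = 2.2/cos16.8° = 2.298 m; N'_3 = 193·cos16.8° = 184.8; c'Δl = 14.71; W sinα = 55.8
Slice 4: Δl = 3.1/cos27.9° = 3.508 m; N'_4 = 212·cos27.9° = 187.4; c'Δl = 22.45; W sinα = 99.2
Slice 5: Δl = 3.1/cos42.6° = 4.211 m; N'_5 = 91·cos42.6° = 67.0; c'Δl = 26.95; W sinα = 61.6
Σc'Δl = 94.3 kN/m; ΣN' = 631.8 kN/m; ΣW sinα = 234.8 kN/m
Resisting = 94.3 + 631.8·tan23.3° = 94.3 + 272.1 = 366.4 kN/m
FS = 366.4 / 234.8 = 1.561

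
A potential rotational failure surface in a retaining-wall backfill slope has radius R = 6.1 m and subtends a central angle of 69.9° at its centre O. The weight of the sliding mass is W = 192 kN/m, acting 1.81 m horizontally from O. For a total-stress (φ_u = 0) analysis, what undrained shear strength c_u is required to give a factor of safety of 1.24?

FS = c_u·L_a·R / (W·d), so c_u = FS·W·d / (L_a·R).
Arc length L_a = R·θ = 6.1·(69.9°·π/180) = 6.1·1.2200 = 7.44 m
c_u = 1.24·192·1.81 / (7.44·6.1) = 430.9 / 45.40 = 9.49 kPa

c_u = 9.5 kPa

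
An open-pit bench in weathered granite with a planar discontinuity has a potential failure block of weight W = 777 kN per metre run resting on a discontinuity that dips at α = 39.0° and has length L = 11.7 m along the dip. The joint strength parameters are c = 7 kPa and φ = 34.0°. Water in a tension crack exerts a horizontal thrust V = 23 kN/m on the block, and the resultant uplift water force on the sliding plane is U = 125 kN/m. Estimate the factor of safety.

FS = 0.78

Resolving the block weight along and normal to the plane and applying the Mohr–Coulomb strength on the joint:
N' = W cosα − U − V sinα = 777·cos39.0° − 125 − 23·sin39.0° = 464.4 kN/m
Driving force T = W sinα + V cosα = 777·sin39.0° + 23·cos39.0° = 506.9 kN/m
Resisting force R = c·L + N'·tanφ = 7·11.7 + 464.4·tan34.0° = 81.9 + 313.2 = 395.1 kN/m
FS = R / T = 395.1 / 506.9 = 0.780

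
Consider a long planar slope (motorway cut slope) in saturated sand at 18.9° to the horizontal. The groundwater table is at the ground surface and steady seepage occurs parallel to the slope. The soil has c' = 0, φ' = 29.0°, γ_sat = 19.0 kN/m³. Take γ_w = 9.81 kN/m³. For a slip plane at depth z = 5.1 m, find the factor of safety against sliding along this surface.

FS = 0.78

With seepage parallel to the slope and the water table at the surface, the effective normal stress on the slip plane uses the buoyant unit weight γ' = γ_sat − γ_w while the driving shear stress uses γ_sat:
FS = [c' + γ' z cos²β tanφ'] / [γ_sat z sinβ cosβ]
(For c' = 0 this reduces to FS = (γ'/γ_sat)·tanφ'/tanβ.)
γ' = 19.0 − 9.81 = 9.19 kN/m³
Numerator = 0.0 + 9.19·5.1·cos²18.9°·tan29.0° = 0.0 + 9.19·5.1·0.8951·0.5543 = 23.254 kPa
Denominator = 19.0·5.1·sin18.9°·cos18.9° = 19.0·5.1·0.3239·0.9461 = 29.695 kPa
FS = 23.254 / 29.695 = 0.783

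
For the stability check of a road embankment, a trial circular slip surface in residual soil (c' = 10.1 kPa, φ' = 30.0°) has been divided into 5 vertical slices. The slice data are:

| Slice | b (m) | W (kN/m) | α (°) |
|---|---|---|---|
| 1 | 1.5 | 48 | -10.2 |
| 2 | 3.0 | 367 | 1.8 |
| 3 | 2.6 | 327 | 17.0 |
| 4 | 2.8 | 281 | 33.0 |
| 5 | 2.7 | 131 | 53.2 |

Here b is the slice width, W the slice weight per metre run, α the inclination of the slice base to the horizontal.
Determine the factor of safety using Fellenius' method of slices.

FS = 2.11

Ordinary method of slices: FS = Σ[c'·Δl_i + (W_i cosα_i)·tanφ'] / Σ W_i sinα_i, with Δl_i = b_i / cosα_i.
Slice 1: Δl = 1.5/cos(-10.2°) = 1.524 m; N'_1 = 48·cos(-10.2°) = 47.2; c'Δl = 15.39; W sinα = -8.5
Slice 2: Δl = 3.0/cos1.8° = 3.001 m; N'_2 = 367·cos1.8° = 366.8; c'Δl = 30.31; W sinα = 11.5
Slice 3: Δl = 2.6/cos17.0° = 2.719 m; N'_3 = 327·cos17.0° = 312.7; c'Δl = 27.46; W sinα = 95.6
Slice 4: Δl = 2.8/cos33.0° = 3.339 m; N'_4 = 281·cos33.0° = 235.7; c'Δl = 33.72; W sinα = 153.0
Slice 5: Δl = 2.7/cos53.2° = 4.507 m; N'_5 = 131·cos53.2° = 78.5; c'Δl = 45.52; W sinα = 104.9
Σc'Δl = 152.4 kN/m; ΣN' = 1040.9 kN/m; ΣW sinα = 356.6 kN/m
Resisting = 152.4 + 1040.9·tan30.0° = 152.4 + 601.0 = 753.4 kN/m
FS = 753.4 / 356.6 = 2.113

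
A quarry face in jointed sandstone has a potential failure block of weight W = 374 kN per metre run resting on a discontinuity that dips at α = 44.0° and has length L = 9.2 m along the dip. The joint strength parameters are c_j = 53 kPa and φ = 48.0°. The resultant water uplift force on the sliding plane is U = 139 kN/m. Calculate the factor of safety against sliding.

Resolving the block weight along and normal to the plane and applying the Mohr–Coulomb strength on the joint:
N' = W cosα − U = 374·cos44.0° − 139 = 130.0 kN/m
Driving force T = W sinα = 374·sin44.0° = 259.8 kN/m
Resisting force R = c_j·L + N'·tanφ = 53·9.2 + 130.0·tan48.0° = 487.6 + 144.4 = 632.0 kN/m
FS = R / T = 632.0 / 259.8 = 2.433

FS = 2.43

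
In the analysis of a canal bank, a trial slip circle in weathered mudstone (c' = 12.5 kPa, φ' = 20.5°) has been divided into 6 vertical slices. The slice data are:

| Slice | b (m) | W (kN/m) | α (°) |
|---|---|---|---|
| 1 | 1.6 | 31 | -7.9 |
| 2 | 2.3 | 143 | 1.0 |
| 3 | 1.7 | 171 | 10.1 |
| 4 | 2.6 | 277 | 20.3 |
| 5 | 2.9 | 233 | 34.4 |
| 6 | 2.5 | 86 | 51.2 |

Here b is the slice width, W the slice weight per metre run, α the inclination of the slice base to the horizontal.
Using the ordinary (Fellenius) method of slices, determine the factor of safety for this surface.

Ordinary method of slices: FS = Σ[c'·Δl_i + (W_i cosα_i)·tanφ'] / Σ W_i sinα_i, with Δl_i = b_i / cosα_i.
Slice 1: Δl = 1.6/cos(-7.9°) = 1.615 m; N'_1 = 31·cos(-7.9°) = 30.7; c'Δl = 20.19; W sinα = -4.3
Slice 2: Δl = 2.3/cos1.0° = 2.300 m; N'_2 = 143·cos1.0° = 143.0; c'Δl = 28.75; W sinα = 2.5
Slice 3: Δl = 1.7/cos10.1° = 1.727 m; N'_3 = 171·cos10.1° = 168.4; c'Δl = 21.58; W sinα = 30.0
Slice 4: Δl = 2.6/cos20.3° = 2.772 m; N'_4 = 277·cos20.3° = 259.8; c'Δl = 34.65; W sinα = 96.1
Slice 5: Δl = 2.9/cos34.4° = 3.515 m; N'_5 = 233·cos34.4° = 192.3; c'Δl = 43.93; W sinα = 131.6
Slice 6: Δl = 2.5/cos51.2° = 3.990 m; N'_6 = 86·cos51.2° = 53.9; c'Δl = 49.87; W sinα = 67.0
Σc'Δl = 199.0 kN/m; ΣN' = 848.0 kN/m; ΣW sinα = 323.0 kN/m
Resisting = 199.0 + 848.0·tan20.5° = 199.0 + 317.0 = 516.0 kN/m
FS = 516.0 / 323.0 = 1.598

FS = 1.60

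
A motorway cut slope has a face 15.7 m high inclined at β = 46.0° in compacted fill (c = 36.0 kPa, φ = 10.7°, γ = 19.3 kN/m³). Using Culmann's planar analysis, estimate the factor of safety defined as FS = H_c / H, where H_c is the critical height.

H_c = (4c/γ) · sinβ cosφ / [1 − cos(β − φ)]
    = (4·36.0/19.3) · sin46.0°·cos10.7° / [1 − cos35.3°]
    = 7.461 · 0.7068 / 0.1839 = 28.68 m
FS = H_c / H = 28.68 / 15.7 = 1.827

FS = 1.83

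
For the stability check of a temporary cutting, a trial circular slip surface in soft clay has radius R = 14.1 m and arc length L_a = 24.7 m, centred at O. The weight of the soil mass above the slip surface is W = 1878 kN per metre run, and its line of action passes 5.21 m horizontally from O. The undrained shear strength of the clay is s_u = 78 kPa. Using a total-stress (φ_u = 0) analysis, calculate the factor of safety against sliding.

Taking moments about the centre O, the resisting moment is provided by the undrained shear strength acting along the arc:
M_R = s_u·L_a·R = 78·24.70·14.1 = 27165.1 kN·m/m
M_D = W·d = 1878·5.21 = 9784.4 kN·m/m
FS = M_R / M_D = 27165.1 / 9784.4 = 2.776

FS = 2.78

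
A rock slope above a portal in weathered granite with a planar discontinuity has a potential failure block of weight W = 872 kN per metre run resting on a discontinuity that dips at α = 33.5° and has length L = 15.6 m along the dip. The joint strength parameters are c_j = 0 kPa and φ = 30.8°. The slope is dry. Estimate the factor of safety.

FS = 0.90

Resolving the block weight along and normal to the plane and applying the Mohr–Coulomb strength on the joint:
N' = W cosα = 872·cos33.5° = 727.1 kN/m
Driving force T = W sinα = 872·sin33.5° = 481.3 kN/m
Resisting force R = c_j·L + N'·tanφ = 0·15.6 + 727.1·tan30.8° = 0.0 + 433.5 = 433.5 kN/m
FS = R / T = 433.5 / 481.3 = 0.901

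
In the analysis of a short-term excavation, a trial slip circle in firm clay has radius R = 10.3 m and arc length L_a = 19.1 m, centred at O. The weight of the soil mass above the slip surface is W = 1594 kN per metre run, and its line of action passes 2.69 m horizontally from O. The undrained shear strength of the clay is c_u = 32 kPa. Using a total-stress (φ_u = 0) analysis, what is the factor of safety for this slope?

Taking moments about the centre O, the resisting moment is provided by the undrained shear strength acting along the arc:
M_R = c_u·L_a·R = 32·19.10·10.3 = 6295.4 kN·m/m
M_D = W·d = 1594·2.69 = 4287.9 kN·m/m
FS = M_R / M_D = 6295.4 / 4287.9 = 1.468

FS = 1.47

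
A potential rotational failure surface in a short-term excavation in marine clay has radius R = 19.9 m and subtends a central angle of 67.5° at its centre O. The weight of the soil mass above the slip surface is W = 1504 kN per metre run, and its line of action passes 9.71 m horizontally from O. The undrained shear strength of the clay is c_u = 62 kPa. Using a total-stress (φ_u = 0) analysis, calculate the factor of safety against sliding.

Taking moments about the centre O, the resisting moment is provided by the undrained shear strength acting along the arc:
Arc length L_a = R·θ = 19.9·(67.5°·π/180) = 19.9·1.1781 = 23.44 m
M_R = c_u·L_a·R = 62·23.44·19.9 = 28925.4 kN·m/m
M_D = W·d = 1504·9.71 = 14603.8 kN·m/m
FS = M_R / M_D = 28925.4 / 14603.8 = 1.981

FS = 1.98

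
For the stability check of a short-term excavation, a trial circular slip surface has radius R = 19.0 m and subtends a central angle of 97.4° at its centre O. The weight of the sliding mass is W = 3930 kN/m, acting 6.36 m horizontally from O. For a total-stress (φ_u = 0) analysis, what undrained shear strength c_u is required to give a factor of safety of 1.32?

c_u = 53.8 kPa

FS = c_u·L_a·R / (W·d), so c_u = FS·W·d / (L_a·R).
Arc length L_a = R·θ = 19.0·(97.4°·π/180) = 19.0·1.7000 = 32.30 m
c_u = 1.32·3930·6.36 / (32.30·19.0) = 32993.1 / 613.68 = 53.76 kPa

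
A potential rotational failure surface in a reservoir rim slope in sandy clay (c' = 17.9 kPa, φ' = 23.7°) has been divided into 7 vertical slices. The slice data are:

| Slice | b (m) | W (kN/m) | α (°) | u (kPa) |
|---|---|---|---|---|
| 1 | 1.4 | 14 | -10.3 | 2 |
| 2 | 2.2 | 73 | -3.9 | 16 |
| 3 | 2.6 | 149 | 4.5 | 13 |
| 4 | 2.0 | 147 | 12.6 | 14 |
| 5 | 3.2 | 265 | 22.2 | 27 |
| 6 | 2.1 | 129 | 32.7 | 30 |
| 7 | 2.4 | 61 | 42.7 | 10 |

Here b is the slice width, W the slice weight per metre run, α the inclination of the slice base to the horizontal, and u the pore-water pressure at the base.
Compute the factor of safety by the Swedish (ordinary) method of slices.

FS = 2.11

Ordinary method of slices: FS = Σ[c'·Δl_i + (W_i cosα_i − u_i·Δl_i)·tanφ'] / Σ W_i sinα_i, with Δl_i = b_i / cosα_i.
Slice 1: Δl = 1.4/cos(-10.3°) = 1.423 m; N'_1 = 14·cos(-10.3°) − 2·1.423 = 10.9; c'Δl = 25.47; W sinα = -2.5
Slice 2: Δl = 2.2/cos(-3.9°) = 2.205 m; N'_2 = 73·cos(-3.9°) − 16·2.205 = 37.5; c'Δl = 39.47; W sinα = -5.0
Slice 3: Δl = 2.6/cos4.5° = 2.608 m; N'_3 = 149·cos4.5° − 13·2.608 = 114.6; c'Δl = 46.68; W sinα = 11.7
Slice 4: Δl = 2.0/cos12.6° = 2.049 m; N'_4 = 147·cos12.6° − 14·2.049 = 114.8; c'Δl = 36.68; W sinα = 32.1
Slice 5: Δl = 3.2/cos22.2° = 3.456 m; N'_5 = 265·cos22.2° − 27·3.456 = 152.0; c'Δl = 61.87; W sinα = 100.1
Slice 6: Δl = 2.1/cos32.7° = 2.496 m; N'_6 = 129·cos32.7° − 30·2.496 = 33.7; c'Δl = 44.67; W sinα = 69.7
Slice 7: Δl = 2.4/cos42.7° = 3.266 m; N'_7 = 61·cos42.7° − 10·3.266 = 12.2; c'Δl = 58.46; W sinα = 41.4
Σc'Δl = 313.3 kN/m; ΣN' = 475.8 kN/m; ΣW sinα = 247.5 kN/m
Resisting = 313.3 + 475.8·tan23.7° = 313.3 + 208.9 = 522.2 kN/m
FS = 522.2 / 247.5 = 2.110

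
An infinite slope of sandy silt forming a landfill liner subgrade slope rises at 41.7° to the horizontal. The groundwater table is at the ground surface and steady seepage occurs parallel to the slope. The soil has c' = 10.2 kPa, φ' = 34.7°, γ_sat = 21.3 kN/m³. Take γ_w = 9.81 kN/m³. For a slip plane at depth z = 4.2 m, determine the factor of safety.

With seepage parallel to the slope and the water table at the surface, the effective normal stress on the slip plane uses the buoyant unit weight γ' = γ_sat − γ_w while the driving shear stress uses γ_sat:
FS = [c' + γ' z cos²β tanφ'] / [γ_sat z sinβ cosβ]
γ' = 21.3 − 9.81 = 11.49 kN/m³
Numerator = 10.2 + 11.49·4.2·cos²41.7°·tan34.7° = 10.2 + 11.49·4.2·0.5575·0.6924 = 28.828 kPa
Denominator = 21.3·4.2·sin41.7°·cos41.7° = 21.3·4.2·0.6652·0.7466 = 44.434 kPa
FS = 28.828 / 44.434 = 0.649

FS = 0.65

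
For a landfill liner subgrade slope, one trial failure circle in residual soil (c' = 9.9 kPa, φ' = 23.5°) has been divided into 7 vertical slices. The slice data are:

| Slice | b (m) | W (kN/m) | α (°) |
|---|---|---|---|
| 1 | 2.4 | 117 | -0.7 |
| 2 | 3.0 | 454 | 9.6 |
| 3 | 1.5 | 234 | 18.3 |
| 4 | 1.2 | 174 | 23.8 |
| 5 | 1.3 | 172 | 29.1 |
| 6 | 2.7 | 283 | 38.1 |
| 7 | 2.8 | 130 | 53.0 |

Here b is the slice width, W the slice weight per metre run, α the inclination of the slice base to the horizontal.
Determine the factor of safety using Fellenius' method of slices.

Ordinary method of slices: FS = Σ[c'·Δl_i + (W_i cosα_i)·tanφ'] / Σ W_i sinα_i, with Δl_i = b_i / cosα_i.
Slice 1: Δl = 2.4/cos(-0.7°) = 2.400 m; N'_1 = 117·cos(-0.7°) = 117.0; c'Δl = 23.76; W sinα = -1.4
Slice 2: Δl = 3.0/cos9.6° = 3.043 m; N'_2 = 454·cos9.6° = 447.6; c'Δl = 30.12; W sinα = 75.7
Slice 3: Δl = 1.5/cos18.3° = 1.580 m; N'_3 = 234·cos18.3° = 222.2; c'Δl = 15.64; W sinα = 73.5
Slice 4: Δl = 1.2/cos23.8° = 1.312 m; N'_4 = 174·cos23.8° = 159.2; c'Δl = 12.98; W sinα = 70.2
Slice 5: Δl = 1.3/cos29.1° = 1.488 m; N'_5 = 172·cos29.1° = 150.3; c'Δl = 14.73; W sinα = 83.6
Slice 6: Δl = 2.7/cos38.1° = 3.431 m; N'_6 = 283·cos38.1° = 222.7; c'Δl = 33.97; W sinα = 174.6
Slice 7: Δl = 2.8/cos53.0° = 4.653 m; N'_7 = 130·cos53.0° = 78.2; c'Δl = 46.06; W sinα = 103.8
Σc'Δl = 177.3 kN/m; ΣN' = 1397.2 kN/m; ΣW sinα = 580.1 kN/m
Resisting = 177.3 + 1397.2·tan23.5° = 177.3 + 607.5 = 784.8 kN/m
FS = 784.8 / 580.1 = 1.353

FS = 1.35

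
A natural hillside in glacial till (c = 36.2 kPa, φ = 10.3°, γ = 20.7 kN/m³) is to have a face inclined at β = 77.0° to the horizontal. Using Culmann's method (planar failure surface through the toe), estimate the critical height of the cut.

H_c = 11.09 m

Culmann's analysis gives the critical failure plane at α_cr = (β + φ)/2 = (77.0 + 10.3)/2 = 43.6°, and the critical height
H_c = (4c/γ) · sinβ cosφ / [1 − cos(β − φ)]
    = (4·36.2/20.7) · sin77.0°·cos10.3° / [1 − cos(66.7°)]
    = 6.995 · 0.9744·0.9839 / [1 − 0.3955]
    = 6.995 · 0.9587 / 0.6045
    = 11.09 m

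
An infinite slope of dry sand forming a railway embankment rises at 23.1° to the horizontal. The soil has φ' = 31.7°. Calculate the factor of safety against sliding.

For a dry cohesionless infinite slope the factor of safety is FS = tanφ' / tanβ.
FS = tan31.7° / tan23.1° = 0.6176 / 0.4265 = 1.448

FS = 1.45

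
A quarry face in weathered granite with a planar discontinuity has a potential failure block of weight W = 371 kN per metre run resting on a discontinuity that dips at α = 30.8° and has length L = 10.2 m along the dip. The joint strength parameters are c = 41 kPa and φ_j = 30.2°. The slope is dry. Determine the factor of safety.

Resolving the block weight along and normal to the plane and applying the Mohr–Coulomb strength on the joint:
N' = W cosα = 371·cos30.8° = 318.7 kN/m
Driving force T = W sinα = 371·sin30.8° = 190.0 kN/m
Resisting force R = c·L + N'·tanφ_j = 41·10.2 + 318.7·tan30.2° = 418.2 + 185.5 = 603.7 kN/m
FS = R / T = 603.7 / 190.0 = 3.178

FS = 3.18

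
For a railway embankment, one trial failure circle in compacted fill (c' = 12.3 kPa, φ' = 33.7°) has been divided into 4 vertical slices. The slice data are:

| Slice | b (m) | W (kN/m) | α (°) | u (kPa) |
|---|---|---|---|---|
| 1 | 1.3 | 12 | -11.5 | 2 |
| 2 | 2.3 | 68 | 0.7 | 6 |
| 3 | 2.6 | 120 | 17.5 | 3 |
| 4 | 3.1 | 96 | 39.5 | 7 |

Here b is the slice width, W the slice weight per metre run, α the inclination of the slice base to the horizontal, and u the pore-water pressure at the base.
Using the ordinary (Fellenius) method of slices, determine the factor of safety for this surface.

Ordinary method of slices: FS = Σ[c'·Δl_i + (W_i cosα_i − u_i·Δl_i)·tanφ'] / Σ W_i sinα_i, with Δl_i = b_i / cosα_i.
Slice 1: Δl = 1.3/cos(-11.5°) = 1.327 m; N'_1 = 12·cos(-11.5°) − 2·1.327 = 9.1; c'Δl = 16.32; W sinα = -2.4
Slice 2: Δl = 2.3/cos0.7° = 2.300 m; N'_2 = 68·cos0.7° − 6·2.300 = 54.2; c'Δl = 28.29; W sinα = 0.8
Slice 3: Δl = 2.6/cos17.5° = 2.726 m; N'_3 = 120·cos17.5° − 3·2.726 = 106.3; c'Δl = 33.53; W sinα = 36.1
Slice 4: Δl = 3.1/cos39.5° = 4.017 m; N'_4 = 96·cos39.5° − 7·4.017 = 46.0; c'Δl = 49.42; W sinα = 61.1
Σc'Δl = 127.6 kN/m; ΣN' = 215.5 kN/m; ΣW sinα = 95.6 kN/m
Resisting = 127.6 + 215.5·tan33.7° = 127.6 + 143.7 = 271.3 kN/m
FS = 271.3 / 95.6 = 2.838

FS = 2.84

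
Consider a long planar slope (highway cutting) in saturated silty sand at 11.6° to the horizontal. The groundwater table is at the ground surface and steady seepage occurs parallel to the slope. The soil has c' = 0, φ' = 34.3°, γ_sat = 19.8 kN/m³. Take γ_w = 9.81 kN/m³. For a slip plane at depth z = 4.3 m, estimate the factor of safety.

With seepage parallel to the slope and the water table at the surface, the effective normal stress on the slip plane uses the buoyant unit weight γ' = γ_sat − γ_w while the driving shear stress uses γ_sat:
FS = [c' + γ' z cos²β tanφ'] / [γ_sat z sinβ cosβ]
(For c' = 0 this reduces to FS = (γ'/γ_sat)·tanφ'/tanβ.)
γ' = 19.8 − 9.81 = 9.99 kN/m³
Numerator = 0.0 + 9.99·4.3·cos²11.6°·tan34.3° = 0.0 + 9.99·4.3·0.9596·0.6822 = 28.118 kPa
Denominator = 19.8·4.3·sin11.6°·cos11.6° = 19.8·4.3·0.2011·0.9796 = 16.770 kPa
FS = 28.118 / 16.770 = 1.677

FS = 1.68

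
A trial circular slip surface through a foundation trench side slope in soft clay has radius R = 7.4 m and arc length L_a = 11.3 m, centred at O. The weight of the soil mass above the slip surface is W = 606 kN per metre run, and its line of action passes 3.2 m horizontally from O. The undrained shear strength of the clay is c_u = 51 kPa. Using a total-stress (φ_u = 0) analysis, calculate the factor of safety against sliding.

Taking moments about the centre O, the resisting moment is provided by the undrained shear strength acting along the arc:
M_R = c_u·L_a·R = 51·11.30·7.4 = 4264.6 kN·m/m
M_D = W·d = 606·3.2 = 1939.2 kN·m/m
FS = M_R / M_D = 4264.6 / 1939.2 = 2.199

FS = 2.20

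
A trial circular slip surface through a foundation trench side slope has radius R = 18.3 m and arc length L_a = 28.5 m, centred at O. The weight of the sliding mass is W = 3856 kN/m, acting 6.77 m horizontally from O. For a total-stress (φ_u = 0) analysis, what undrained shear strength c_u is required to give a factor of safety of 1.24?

FS = c_u·L_a·R / (W·d), so c_u = FS·W·d / (L_a·R).
c_u = 1.24·3856·6.77 / (28.50·18.3) = 32370.3 / 521.55 = 62.07 kPa

c_u = 62.1 kPa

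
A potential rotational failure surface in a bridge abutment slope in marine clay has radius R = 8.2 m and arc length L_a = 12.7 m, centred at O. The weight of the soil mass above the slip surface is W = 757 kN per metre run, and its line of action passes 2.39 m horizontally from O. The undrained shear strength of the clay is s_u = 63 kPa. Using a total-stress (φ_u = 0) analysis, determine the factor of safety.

Taking moments about the centre O, the resisting moment is provided by the undrained shear strength acting along the arc:
M_R = s_u·L_a·R = 63·12.70·8.2 = 6560.8 kN·m/m
M_D = W·d = 757·2.39 = 1809.2 kN·m/m
FS = M_R / M_D = 6560.8 / 1809.2 = 3.626

FS = 3.63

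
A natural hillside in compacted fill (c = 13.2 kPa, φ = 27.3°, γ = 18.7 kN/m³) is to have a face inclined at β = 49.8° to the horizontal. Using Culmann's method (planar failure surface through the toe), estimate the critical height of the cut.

H_c = 25.18 m

Culmann's analysis gives the critical failure plane at α_cr = (β + φ)/2 = (49.8 + 27.3)/2 = 38.5°, and the critical height
H_c = (4c/γ) · sinβ cosφ / [1 − cos(β − φ)]
    = (4·13.2/18.7) · sin49.8°·cos27.3° / [1 − cos(22.5°)]
    = 2.824 · 0.7638·0.8886 / [1 − 0.9239]
    = 2.824 · 0.6787 / 0.0761
    = 25.18 m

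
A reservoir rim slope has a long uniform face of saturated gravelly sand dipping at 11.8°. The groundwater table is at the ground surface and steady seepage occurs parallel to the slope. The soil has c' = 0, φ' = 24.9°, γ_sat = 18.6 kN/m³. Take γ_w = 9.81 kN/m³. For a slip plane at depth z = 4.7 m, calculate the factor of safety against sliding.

FS = 1.05

With seepage parallel to the slope and the water table at the surface, the effective normal stress on the slip plane uses the buoyant unit weight γ' = γ_sat − γ_w while the driving shear stress uses γ_sat:
FS = [c' + γ' z cos²β tanφ'] / [γ_sat z sinβ cosβ]
(For c' = 0 this reduces to FS = (γ'/γ_sat)·tanφ'/tanβ.)
γ' = 18.6 − 9.81 = 8.79 kN/m³
Numerator = 0.0 + 8.79·4.7·cos²11.8°·tan24.9° = 0.0 + 8.79·4.7·0.9582·0.4642 = 18.375 kPa
Denominator = 18.6·4.7·sin11.8°·cos11.8° = 18.6·4.7·0.2045·0.9789 = 17.499 kPa
FS = 18.375 / 17.499 = 1.050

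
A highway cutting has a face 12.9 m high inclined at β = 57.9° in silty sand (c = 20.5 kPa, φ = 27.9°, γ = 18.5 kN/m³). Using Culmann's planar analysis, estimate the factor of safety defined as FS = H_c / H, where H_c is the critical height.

FS = 1.92

H_c = (4c/γ) · sinβ cosφ / [1 − cos(β − φ)]
    = (4·20.5/18.5) · sin57.9°·cos27.9° / [1 − cos30.0°]
    = 4.432 · 0.7487 / 0.1340 = 24.77 m
FS = H_c / H = 24.77 / 12.9 = 1.920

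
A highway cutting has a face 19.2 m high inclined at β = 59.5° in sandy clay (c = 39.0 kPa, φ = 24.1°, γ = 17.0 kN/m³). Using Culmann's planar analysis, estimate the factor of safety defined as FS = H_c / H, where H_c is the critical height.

FS = 2.03

H_c = (4c/γ) · sinβ cosφ / [1 − cos(β − φ)]
    = (4·39.0/17.0) · sin59.5°·cos24.1° / [1 − cos35.4°]
    = 9.176 · 0.7865 / 0.1849 = 39.04 m
FS = H_c / H = 39.04 / 19.2 = 2.033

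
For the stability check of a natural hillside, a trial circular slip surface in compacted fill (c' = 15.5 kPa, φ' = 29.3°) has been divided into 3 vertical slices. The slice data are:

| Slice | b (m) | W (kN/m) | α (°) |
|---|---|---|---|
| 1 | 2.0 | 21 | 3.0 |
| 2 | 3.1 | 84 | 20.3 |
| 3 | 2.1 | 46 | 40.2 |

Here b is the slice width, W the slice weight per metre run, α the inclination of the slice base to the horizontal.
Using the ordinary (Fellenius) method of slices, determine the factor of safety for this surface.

FS = 3.35

Ordinary method of slices: FS = Σ[c'·Δl_i + (W_i cosα_i)·tanφ'] / Σ W_i sinα_i, with Δl_i = b_i / cosα_i.
Slice 1: Δl = 2.0/cos3.0° = 2.003 m; N'_1 = 21·cos3.0° = 21.0; c'Δl = 31.04; W sinα = 1.1
Slice 2: Δl = 3.1/cos20.3° = 3.305 m; N'_2 = 84·cos20.3° = 78.8; c'Δl = 51.23; W sinα = 29.1
Slice 3: Δl = 2.1/cos40.2° = 2.749 m; N'_3 = 46·cos40.2° = 35.1; c'Δl = 42.62; W sinα = 29.7
Σc'Δl = 124.9 kN/m; ΣN' = 134.9 kN/m; ΣW sinα = 59.9 kN/m
Resisting = 124.9 + 134.9·tan29.3° = 124.9 + 75.7 = 200.6 kN/m
FS = 200.6 / 59.9 = 3.347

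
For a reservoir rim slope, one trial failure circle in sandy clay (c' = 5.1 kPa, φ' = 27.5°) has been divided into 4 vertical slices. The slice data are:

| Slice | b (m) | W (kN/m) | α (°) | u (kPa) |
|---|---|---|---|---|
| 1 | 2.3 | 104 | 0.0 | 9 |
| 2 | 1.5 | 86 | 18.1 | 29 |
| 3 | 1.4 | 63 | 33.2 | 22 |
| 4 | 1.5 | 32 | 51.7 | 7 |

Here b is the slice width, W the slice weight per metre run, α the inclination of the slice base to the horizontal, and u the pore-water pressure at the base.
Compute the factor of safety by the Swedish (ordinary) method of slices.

Ordinary method of slices: FS = Σ[c'·Δl_i + (W_i cosα_i − u_i·Δl_i)·tanφ'] / Σ W_i sinα_i, with Δl_i = b_i / cosα_i.
Slice 1: Δl = 2.3/cos0.0° = 2.300 m; N'_1 = 104·cos0.0° − 9·2.300 = 83.3; c'Δl = 11.73; W sinα = 0.0
Slice 2: Δl = 1.5/cos18.1° = 1.578 m; N'_2 = 86·cos18.1° − 29·1.578 = 36.0; c'Δl = 8.05; W sinα = 26.7
Slice 3: Δl = 1.4/cos33.2° = 1.673 m; N'_3 = 63·cos33.2° − 22·1.673 = 15.9; c'Δl = 8.53; W sinα = 34.5
Slice 4: Δl = 1.5/cos51.7° = 2.420 m; N'_4 = 32·cos51.7° − 7·2.420 = 2.9; c'Δl = 12.34; W sinα = 25.1
Σc'Δl = 40.7 kN/m; ΣN' = 138.1 kN/m; ΣW sinα = 86.3 kN/m
Resisting = 40.7 + 138.1·tan27.5° = 40.7 + 71.9 = 112.5 kN/m
FS = 112.5 / 86.3 = 1.304

FS = 1.30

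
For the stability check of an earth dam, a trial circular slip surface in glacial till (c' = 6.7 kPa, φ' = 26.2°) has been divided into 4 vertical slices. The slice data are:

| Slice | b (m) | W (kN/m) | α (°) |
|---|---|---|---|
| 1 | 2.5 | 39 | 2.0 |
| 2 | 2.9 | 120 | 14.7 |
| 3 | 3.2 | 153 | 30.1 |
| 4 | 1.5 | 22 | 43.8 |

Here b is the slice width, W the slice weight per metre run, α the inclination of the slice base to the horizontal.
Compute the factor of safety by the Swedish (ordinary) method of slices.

Ordinary method of slices: FS = Σ[c'·Δl_i + (W_i cosα_i)·tanφ'] / Σ W_i sinα_i, with Δl_i = b_i / cosα_i.
Slice 1: Δl = 2.5/cos2.0° = 2.502 m; N'_1 = 39·cos2.0° = 39.0; c'Δl = 16.76; W sinα = 1.4
Slice 2: Δl = 2.9/cos14.7° = 2.998 m; N'_2 = 120·cos14.7° = 116.1; c'Δl = 20.09; W sinα = 30.5
Slice 3: Δl = 3.2/cos30.1° = 3.699 m; N'_3 = 153·cos30.1° = 132.4; c'Δl = 24.78; W sinα = 76.7
Slice 4: Δl = 1.5/cos43.8° = 2.078 m; N'_4 = 22·cos43.8° = 15.9; c'Δl = 13.92; W sinα = 15.2
Σc'Δl = 75.6 kN/m; ΣN' = 303.3 kN/m; ΣW sinα = 123.8 kN/m
Resisting = 75.6 + 303.3·tan26.2° = 75.6 + 149.2 = 224.8 kN/m
FS = 224.8 / 123.8 = 1.816

FS = 1.82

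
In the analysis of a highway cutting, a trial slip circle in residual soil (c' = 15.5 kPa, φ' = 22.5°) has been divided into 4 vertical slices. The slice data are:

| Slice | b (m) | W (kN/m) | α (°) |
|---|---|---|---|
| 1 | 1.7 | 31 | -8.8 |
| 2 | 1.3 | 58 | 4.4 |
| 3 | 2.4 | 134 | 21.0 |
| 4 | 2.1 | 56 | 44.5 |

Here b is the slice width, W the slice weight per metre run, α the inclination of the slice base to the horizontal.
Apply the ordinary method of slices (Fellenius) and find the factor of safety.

FS = 2.73

Ordinary method of slices: FS = Σ[c'·Δl_i + (W_i cosα_i)·tanφ'] / Σ W_i sinα_i, with Δl_i = b_i / cosα_i.
Slice 1: Δl = 1.7/cos(-8.8°) = 1.720 m; N'_1 = 31·cos(-8.8°) = 30.6; c'Δl = 26.66; W sinα = -4.7
Slice 2: Δl = 1.3/cos4.4° = 1.304 m; N'_2 = 58·cos4.4° = 57.8; c'Δl = 20.21; W sinα = 4.4
Slice 3: Δl = 2.4/cos21.0° = 2.571 m; N'_3 = 134·cos21.0° = 125.1; c'Δl = 39.85; W sinα = 48.0
Slice 4: Δl = 2.1/cos44.5° = 2.944 m; N'_4 = 56·cos44.5° = 39.9; c'Δl = 45.64; W sinα = 39.3
Σc'Δl = 132.4 kN/m; ΣN' = 253.5 kN/m; ΣW sinα = 87.0 kN/m
Resisting = 132.4 + 253.5·tan22.5° = 132.4 + 105.0 = 237.4 kN/m
FS = 237.4 / 87.0 = 2.729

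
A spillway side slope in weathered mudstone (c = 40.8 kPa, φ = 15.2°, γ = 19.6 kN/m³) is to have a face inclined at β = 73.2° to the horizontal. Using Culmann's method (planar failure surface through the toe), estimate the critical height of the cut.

Culmann's analysis gives the critical failure plane at α_cr = (β + φ)/2 = (73.2 + 15.2)/2 = 44.2°, and the critical height
H_c = (4c/γ) · sinβ cosφ / [1 − cos(β − φ)]
    = (4·40.8/19.6) · sin73.2°·cos15.2° / [1 − cos(58.0°)]
    = 8.327 · 0.9573·0.9650 / [1 − 0.5299]
    = 8.327 · 0.9238 / 0.4701
    = 16.36 m

H_c = 16.36 m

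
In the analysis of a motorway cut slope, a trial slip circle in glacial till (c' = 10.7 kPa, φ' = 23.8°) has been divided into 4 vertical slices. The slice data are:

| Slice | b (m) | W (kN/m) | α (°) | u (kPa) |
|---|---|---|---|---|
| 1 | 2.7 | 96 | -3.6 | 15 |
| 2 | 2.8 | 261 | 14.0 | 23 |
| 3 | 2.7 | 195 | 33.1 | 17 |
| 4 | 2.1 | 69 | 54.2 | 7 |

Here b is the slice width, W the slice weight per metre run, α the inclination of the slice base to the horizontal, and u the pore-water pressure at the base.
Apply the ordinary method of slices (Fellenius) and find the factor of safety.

Ordinary method of slices: FS = Σ[c'·Δl_i + (W_i cosα_i − u_i·Δl_i)·tanφ'] / Σ W_i sinα_i, with Δl_i = b_i / cosα_i.
Slice 1: Δl = 2.7/cos(-3.6°) = 2.705 m; N'_1 = 96·cos(-3.6°) − 15·2.705 = 55.2; c'Δl = 28.95; W sinα = -6.0
Slice 2: Δl = 2.8/cos14.0° = 2.886 m; N'_2 = 261·cos14.0° − 23·2.886 = 186.9; c'Δl = 30.88; W sinα = 63.1
Slice 3: Δl = 2.7/cos33.1° = 3.223 m; N'_3 = 195·cos33.1° − 17·3.223 = 108.6; c'Δl = 34.49; W sinα = 106.5
Slice 4: Δl = 2.1/cos54.2° = 3.590 m; N'_4 = 69·cos54.2° − 7·3.590 = 15.2; c'Δl = 38.41; W sinα = 56.0
Σc'Δl = 132.7 kN/m; ΣN' = 365.9 kN/m; ΣW sinα = 219.6 kN/m
Resisting = 132.7 + 365.9·tan23.8° = 132.7 + 161.4 = 294.1 kN/m
FS = 294.1 / 219.6 = 1.339

FS = 1.34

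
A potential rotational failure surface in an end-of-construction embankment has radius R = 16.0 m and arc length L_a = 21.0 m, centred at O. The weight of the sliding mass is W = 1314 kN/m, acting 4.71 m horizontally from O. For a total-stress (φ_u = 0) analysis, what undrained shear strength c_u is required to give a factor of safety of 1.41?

FS = c_u·L_a·R / (W·d), so c_u = FS·W·d / (L_a·R).
c_u = 1.41·1314·4.71 / (21.00·16.0) = 8726.4 / 336.00 = 25.97 kPa

c_u = 26.0 kPa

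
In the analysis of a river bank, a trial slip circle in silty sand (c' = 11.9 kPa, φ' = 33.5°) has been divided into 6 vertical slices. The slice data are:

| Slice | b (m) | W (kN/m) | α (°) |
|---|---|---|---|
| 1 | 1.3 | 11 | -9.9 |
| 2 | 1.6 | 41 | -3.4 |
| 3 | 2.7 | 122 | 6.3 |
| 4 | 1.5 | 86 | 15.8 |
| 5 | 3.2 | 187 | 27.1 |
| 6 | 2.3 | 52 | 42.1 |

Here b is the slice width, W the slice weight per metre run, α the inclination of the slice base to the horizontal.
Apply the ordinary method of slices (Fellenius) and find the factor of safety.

FS = 3.08

Ordinary method of slices: FS = Σ[c'·Δl_i + (W_i cosα_i)·tanφ'] / Σ W_i sinα_i, with Δl_i = b_i / cosα_i.
Slice 1: Δl = 1.3/cos(-9.9°) = 1.320 m; N'_1 = 11·cos(-9.9°) = 10.8; c'Δl = 15.70; W sinα = -1.9
Slice 2: Δl = 1.6/cos(-3.4°) = 1.603 m; N'_2 = 41·cos(-3.4°) = 40.9; c'Δl = 19.07; W sinα = -2.4
Slice 3: Δl = 2.7/cos6.3° = 2.716 m; N'_3 = 122·cos6.3° = 121.3; c'Δl = 32.33; W sinα = 13.4
Slice 4: Δl = 1.5/cos15.8° = 1.559 m; N'_4 = 86·cos15.8° = 82.8; c'Δl = 18.55; W sinα = 23.4
Slice 5: Δl = 3.2/cos27.1° = 3.595 m; N'_5 = 187·cos27.1° = 166.5; c'Δl = 42.78; W sinα = 85.2
Slice 6: Δl = 2.3/cos42.1° = 3.100 m; N'_6 = 52·cos42.1° = 38.6; c'Δl = 36.89; W sinα = 34.9
Σc'Δl = 165.3 kN/m; ΣN' = 460.8 kN/m; ΣW sinα = 152.5 kN/m
Resisting = 165.3 + 460.8·tan33.5° = 165.3 + 305.0 = 470.3 kN/m
FS = 470.3 / 152.5 = 3.084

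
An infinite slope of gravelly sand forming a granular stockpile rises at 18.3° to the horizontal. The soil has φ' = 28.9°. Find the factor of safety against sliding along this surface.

For a dry cohesionless infinite slope the factor of safety is FS = tanφ' / tanβ.
FS = tan28.9° / tan18.3° = 0.5520 / 0.3307 = 1.669

FS = 1.67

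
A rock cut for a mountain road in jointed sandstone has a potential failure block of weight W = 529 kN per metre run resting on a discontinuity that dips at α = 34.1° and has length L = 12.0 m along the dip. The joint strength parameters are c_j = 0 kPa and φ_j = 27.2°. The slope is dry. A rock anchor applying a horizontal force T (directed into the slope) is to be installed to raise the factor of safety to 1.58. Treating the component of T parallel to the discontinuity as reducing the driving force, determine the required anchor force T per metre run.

Resolving forces along and normal to the sliding plane, with the horizontal anchor force T adding T·sinα to the effective normal force and T·cosα acting up the plane against the driving force:
FS = [c_jL + (W cosα + T sinα) tanφ_j] / [W sinα − T cosα]
Without the anchor: N' = 438.0 kN/m, driving T_d = 296.6 kN/m, resisting R = 0·12.0 + 438.0·tan27.2° = 225.1 kN/m, FS = 0.76.
Setting FS = 1.58 and solving for T:
1.58·(296.6 − T cos34.1°) = 225.1 + T sin34.1°·tan27.2°
T·(sin34.1°·tan27.2° + 1.58·cos34.1°) = 1.58·296.6 − 225.1
T·(0.5606·0.5139 + 1.58·0.8281) = 468.6 − 225.1 = 243.5
T·1.5965 = 243.5
T = 152.5 kN/m

T = 153 kN/m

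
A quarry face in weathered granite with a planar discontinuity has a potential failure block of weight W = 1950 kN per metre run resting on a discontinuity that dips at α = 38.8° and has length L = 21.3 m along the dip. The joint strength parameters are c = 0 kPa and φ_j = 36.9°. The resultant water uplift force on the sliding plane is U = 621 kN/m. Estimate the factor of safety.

Resolving the block weight along and normal to the plane and applying the Mohr–Coulomb strength on the joint:
N' = W cosα − U = 1950·cos38.8° − 621 = 898.7 kN/m
Driving force T = W sinα = 1950·sin38.8° = 1221.9 kN/m
Resisting force R = c·L + N'·tanφ_j = 0·21.3 + 898.7·tan36.9° = 0.0 + 674.8 = 674.8 kN/m
FS = R / T = 674.8 / 1221.9 = 0.552

FS = 0.55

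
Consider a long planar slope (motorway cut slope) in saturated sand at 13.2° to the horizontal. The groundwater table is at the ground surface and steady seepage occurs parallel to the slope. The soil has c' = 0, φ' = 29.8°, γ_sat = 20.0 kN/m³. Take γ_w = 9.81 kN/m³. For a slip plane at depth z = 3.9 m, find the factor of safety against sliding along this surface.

FS = 1.24

With seepage parallel to the slope and the water table at the surface, the effective normal stress on the slip plane uses the buoyant unit weight γ' = γ_sat − γ_w while the driving shear stress uses γ_sat:
FS = [c' + γ' z cos²β tanφ'] / [γ_sat z sinβ cosβ]
(For c' = 0 this reduces to FS = (γ'/γ_sat)·tanφ'/tanβ.)
γ' = 20.0 − 9.81 = 10.19 kN/m³
Numerator = 0.0 + 10.19·3.9·cos²13.2°·tan29.8° = 0.0 + 10.19·3.9·0.9479·0.5727 = 21.573 kPa
Denominator = 20.0·3.9·sin13.2°·cos13.2° = 20.0·3.9·0.2284·0.9736 = 17.341 kPa
FS = 21.573 / 17.341 = 1.244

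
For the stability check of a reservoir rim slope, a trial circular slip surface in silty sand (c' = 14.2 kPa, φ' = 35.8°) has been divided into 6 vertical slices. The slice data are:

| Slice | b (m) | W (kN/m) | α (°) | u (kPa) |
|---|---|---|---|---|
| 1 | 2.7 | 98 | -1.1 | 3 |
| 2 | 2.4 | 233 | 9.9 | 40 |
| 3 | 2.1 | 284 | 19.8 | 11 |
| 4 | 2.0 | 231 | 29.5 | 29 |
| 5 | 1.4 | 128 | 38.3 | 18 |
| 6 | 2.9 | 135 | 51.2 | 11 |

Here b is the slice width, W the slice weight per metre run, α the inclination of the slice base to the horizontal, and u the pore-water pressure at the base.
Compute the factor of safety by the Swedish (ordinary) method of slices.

FS = 1.70

Ordinary method of slices: FS = Σ[c'·Δl_i + (W_i cosα_i − u_i·Δl_i)·tanφ'] / Σ W_i sinα_i, with Δl_i = b_i / cosα_i.
Slice 1: Δl = 2.7/cos(-1.1°) = 2.700 m; N'_1 = 98·cos(-1.1°) − 3·2.700 = 89.9; c'Δl = 38.35; W sinα = -1.9
Slice 2: Δl = 2.4/cos9.9° = 2.436 m; N'_2 = 233·cos9.9° − 40·2.436 = 132.1; c'Δl = 34.60; W sinα = 40.1
Slice 3: Δl = 2.1/cos19.8° = 2.232 m; N'_3 = 284·cos19.8° − 11·2.232 = 242.7; c'Δl = 31.69; W sinα = 96.2
Slice 4: Δl = 2.0/cos29.5° = 2.298 m; N'_4 = 231·cos29.5° − 29·2.298 = 134.4; c'Δl = 32.63; W sinα = 113.7
Slice 5: Δl = 1.4/cos38.3° = 1.784 m; N'_5 = 128·cos38.3° − 18·1.784 = 68.3; c'Δl = 25.33; W sinα = 79.3
Slice 6: Δl = 2.9/cos51.2° = 4.628 m; N'_6 = 135·cos51.2° − 11·4.628 = 33.7; c'Δl = 65.72; W sinα = 105.2
Σc'Δl = 228.3 kN/m; ΣN' = 701.1 kN/m; ΣW sinα = 432.7 kN/m
Resisting = 228.3 + 701.1·tan35.8° = 228.3 + 505.6 = 733.9 kN/m
FS = 733.9 / 432.7 = 1.696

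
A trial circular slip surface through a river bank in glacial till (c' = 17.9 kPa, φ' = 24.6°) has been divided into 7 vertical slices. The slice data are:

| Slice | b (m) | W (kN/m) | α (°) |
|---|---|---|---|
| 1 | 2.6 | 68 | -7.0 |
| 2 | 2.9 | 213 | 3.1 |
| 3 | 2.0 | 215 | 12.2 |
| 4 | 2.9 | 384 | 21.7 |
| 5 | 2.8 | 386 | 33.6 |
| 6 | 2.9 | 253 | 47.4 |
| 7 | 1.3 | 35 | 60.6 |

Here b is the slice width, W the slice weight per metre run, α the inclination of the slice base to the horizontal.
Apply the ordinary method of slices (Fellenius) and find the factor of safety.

FS = 1.61

Ordinary method of slices: FS = Σ[c'·Δl_i + (W_i cosα_i)·tanφ'] / Σ W_i sinα_i, with Δl_i = b_i / cosα_i.
Slice 1: Δl = 2.6/cos(-7.0°) = 2.620 m; N'_1 = 68·cos(-7.0°) = 67.5; c'Δl = 46.89; W sinα = -8.3
Slice 2: Δl = 2.9/cos3.1° = 2.904 m; N'_2 = 213·cos3.1° = 212.7; c'Δl = 51.99; W sinα = 11.5
Slice 3: Δl = 2.0/cos12.2° = 2.046 m; N'_3 = 215·cos12.2° = 210.1; c'Δl = 36.63; W sinα = 45.4
Slice 4: Δl = 2.9/cos21.7° = 3.121 m; N'_4 = 384·cos21.7° = 356.8; c'Δl = 55.87; W sinα = 142.0
Slice 5: Δl = 2.8/cos33.6° = 3.362 m; N'_5 = 386·cos33.6° = 321.5; c'Δl = 60.17; W sinα = 213.6
Slice 6: Δl = 2.9/cos47.4° = 4.284 m; N'_6 = 253·cos47.4° = 171.2; c'Δl = 76.69; W sinα = 186.2
Slice 7: Δl = 1.3/cos60.6° = 2.648 m; N'_7 = 35·cos60.6° = 17.2; c'Δl = 47.40; W sinα = 30.5
Σc'Δl = 375.6 kN/m; ΣN' = 1357.1 kN/m; ΣW sinα = 621.0 kN/m
Resisting = 375.6 + 1357.1·tan24.6° = 375.6 + 621.3 = 996.9 kN/m
FS = 996.9 / 621.0 = 1.605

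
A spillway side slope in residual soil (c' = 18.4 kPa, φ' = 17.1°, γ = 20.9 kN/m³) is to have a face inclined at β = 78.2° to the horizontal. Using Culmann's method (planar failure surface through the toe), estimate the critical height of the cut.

H_c = 6.38 m

Culmann's analysis gives the critical failure plane at α_cr = (β + φ')/2 = (78.2 + 17.1)/2 = 47.7°, and the critical height
H_c = (4c'/γ) · sinβ cosφ' / [1 − cos(β − φ')]
    = (4·18.4/20.9) · sin78.2°·cos17.1° / [1 − cos(61.1°)]
    = 3.522 · 0.9789·0.9558 / [1 − 0.4833]
    = 3.522 · 0.9356 / 0.5167
    = 6.38 m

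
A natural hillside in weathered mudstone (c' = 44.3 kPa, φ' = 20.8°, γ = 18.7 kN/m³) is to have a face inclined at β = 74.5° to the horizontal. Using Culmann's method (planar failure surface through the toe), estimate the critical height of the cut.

Culmann's analysis gives the critical failure plane at α_cr = (β + φ')/2 = (74.5 + 20.8)/2 = 47.6°, and the critical height
H_c = (4c'/γ) · sinβ cosφ' / [1 − cos(β − φ')]
    = (4·44.3/18.7) · sin74.5°·cos20.8° / [1 − cos(53.7°)]
    = 9.476 · 0.9636·0.9348 / [1 − 0.5920]
    = 9.476 · 0.9008 / 0.4080
    = 20.92 m

H_c = 20.92 m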